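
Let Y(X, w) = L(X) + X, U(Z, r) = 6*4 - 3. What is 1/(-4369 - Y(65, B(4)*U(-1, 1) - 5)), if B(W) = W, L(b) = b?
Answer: -1/4499 ≈ -0.00022227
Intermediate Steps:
U(Z, r) = 21 (U(Z, r) = 24 - 3 = 21)
Y(X, w) = 2*X (Y(X, w) = X + X = 2*X)
1/(-4369 - Y(65, B(4)*U(-1, 1) - 5)) = 1/(-4369 - 2*65) = 1/(-4369 - 1*130) = 1/(-4369 - 130) = 1/(-4499) = -1/4499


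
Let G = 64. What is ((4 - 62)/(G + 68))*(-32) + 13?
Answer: 893/33 ≈ 27.061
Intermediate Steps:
((4 - 62)/(G + 68))*(-32) + 13 = ((4 - 62)/(64 + 68))*(-32) + 13 = -58/132*(-32) + 13 = -58*1/132*(-32) + 13 = -29/66*(-32) + 13 = 464/33 + 13 = 893/33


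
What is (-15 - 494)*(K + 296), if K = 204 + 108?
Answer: -309472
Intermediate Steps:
K = 312
(-15 - 494)*(K + 296) = (-15 - 494)*(312 + 296) = -509*608 = -309472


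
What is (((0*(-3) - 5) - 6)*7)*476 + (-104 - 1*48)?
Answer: -36804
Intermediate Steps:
(((0*(-3) - 5) - 6)*7)*476 + (-104 - 1*48) = (((0 - 5) - 6)*7)*476 + (-104 - 48) = ((-5 - 6)*7)*476 - 152 = -11*7*476 - 152 = -77*476 - 152 = -36652 - 152 = -36804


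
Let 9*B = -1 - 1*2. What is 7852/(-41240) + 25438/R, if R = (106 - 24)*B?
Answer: -393479153/422710 ≈ -930.85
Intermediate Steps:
B = -1/3 (B = (-1 - 1*2)/9 = (-1 - 2)/9 = (1/9)*(-3) = -1/3 ≈ -0.33333)
R = -82/3 (R = (106 - 24)*(-1/3) = 82*(-1/3) = -82/3 ≈ -27.333)
7852/(-41240) + 25438/R = 7852/(-41240) + 25438/(-82/3) = 7852*(-1/41240) + 25438*(-3/82) = -1963/10310 - 38157/41 = -393479153/422710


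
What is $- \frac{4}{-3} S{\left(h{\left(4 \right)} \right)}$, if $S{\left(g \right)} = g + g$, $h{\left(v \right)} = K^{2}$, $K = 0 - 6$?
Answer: $96$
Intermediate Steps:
$K = -6$ ($K = 0 - 6 = -6$)
$h{\left(v \right)} = 36$ ($h{\left(v \right)} = \left(-6\right)^{2} = 36$)
$S{\left(g \right)} = 2 g$
$- \frac{4}{-3} S{\left(h{\left(4 \right)} \right)} = - \frac{4}{-3} \cdot 2 \cdot 36 = \left(-4\right) \left(- \frac{1}{3}\right) 72 = \frac{4}{3} \cdot 72 = 96$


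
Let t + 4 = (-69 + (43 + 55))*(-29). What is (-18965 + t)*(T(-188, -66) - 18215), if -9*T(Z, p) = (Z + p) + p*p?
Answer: 3328812970/9 ≈ 3.6987e+8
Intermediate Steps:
T(Z, p) = -Z/9 - p/9 - p**2/9 (T(Z, p) = -((Z + p) + p*p)/9 = -((Z + p) + p**2)/9 = -(Z + p + p**2)/9 = -Z/9 - p/9 - p**2/9)
t = -845 (t = -4 + (-69 + (43 + 55))*(-29) = -4 + (-69 + 98)*(-29) = -4 + 29*(-29) = -4 - 841 = -845)
(-18965 + t)*(T(-188, -66) - 18215) = (-18965 - 845)*((-1/9*(-188) - 1/9*(-66) - 1/9*(-66)**2) - 18215) = -19810*((188/9 + 22/3 - 1/9*4356) - 18215) = -19810*((188/9 + 22/3 - 484) - 18215) = -19810*(-4102/9 - 18215) = -19810*(-168037/9) = 3328812970/9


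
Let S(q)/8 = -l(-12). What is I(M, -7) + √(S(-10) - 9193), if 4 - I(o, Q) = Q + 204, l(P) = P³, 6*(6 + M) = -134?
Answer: -193 + √4631 ≈ -124.95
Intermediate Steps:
M = -85/3 (M = -6 + (⅙)*(-134) = -6 - 67/3 = -85/3 ≈ -28.333)
I(o, Q) = -200 - Q (I(o, Q) = 4 - (Q + 204) = 4 - (204 + Q) = 4 + (-204 - Q) = -200 - Q)
S(q) = 13824 (S(q) = 8*(-1*(-12)³) = 8*(-1*(-1728)) = 8*1728 = 13824)
I(M, -7) + √(S(-10) - 9193) = (-200 - 1*(-7)) + √(13824 - 9193) = (-200 + 7) + √4631 = -193 + √4631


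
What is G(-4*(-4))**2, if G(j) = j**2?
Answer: 65536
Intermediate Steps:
G(-4*(-4))**2 = ((-4*(-4))**2)**2 = (16**2)**2 = 256**2 = 65536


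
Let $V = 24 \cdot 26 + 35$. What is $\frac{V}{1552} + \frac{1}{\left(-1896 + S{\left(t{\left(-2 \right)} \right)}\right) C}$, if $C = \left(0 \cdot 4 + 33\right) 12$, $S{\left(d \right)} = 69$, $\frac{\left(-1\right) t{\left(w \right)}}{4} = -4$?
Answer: $\frac{119194919}{280714896} \approx 0.42461$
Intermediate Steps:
$t{\left(w \right)} = 16$ ($t{\left(w \right)} = \left(-4\right) \left(-4\right) = 16$)
$C = 396$ ($C = \left(0 + 33\right) 12 = 33 \cdot 12 = 396$)
$V = 659$ ($V = 624 + 35 = 659$)
$\frac{V}{1552} + \frac{1}{\left(-1896 + S{\left(t{\left(-2 \right)} \right)}\right) C} = \frac{659}{1552} + \frac{1}{\left(-1896 + 69\right) 396} = 659 \cdot \frac{1}{1552} + \frac{1}{-1827} \cdot \frac{1}{396} = \frac{659}{1552} - \frac{1}{723492} = \frac{119194919}{280714896}$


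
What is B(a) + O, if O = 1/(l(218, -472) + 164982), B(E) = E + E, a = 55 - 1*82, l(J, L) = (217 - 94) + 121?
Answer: -8922203/165226 ≈ -54.000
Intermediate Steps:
l(J, L) = 244 (l(J, L) = 123 + 121 = 244)
a = -27 (a = 55 - 82 = -27)
B(E) = 2*E
O = 1/165226 (O = 1/(244 + 164982) = 1/165226 ≈ 6.0523e-6)
B(a) + O = 2*(-27) + 1/165226 = -54 + 1/165226 = -8922203/165226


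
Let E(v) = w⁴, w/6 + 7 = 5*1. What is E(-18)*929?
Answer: 19263744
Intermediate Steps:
w = -12 (w = -42 + 6*(5*1) = -42 + 6*5 = -42 + 30 = -12)
E(v) = 20736 (E(v) = (-12)⁴ = 20736)
E(-18)*929 = 20736*929 = 19263744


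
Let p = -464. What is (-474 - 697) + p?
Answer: -1635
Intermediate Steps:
(-474 - 697) + p = (-474 - 697) - 464 = -1171 - 464 = -1635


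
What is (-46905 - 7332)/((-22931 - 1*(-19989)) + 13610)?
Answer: -18079/3556 ≈ -5.0841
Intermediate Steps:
(-46905 - 7332)/((-22931 - 1*(-19989)) + 13610) = -54237/((-22931 + 19989) + 13610) = -54237/(-2942 + 13610) = -54237/10668 = -54237*1/10668 = -18079/3556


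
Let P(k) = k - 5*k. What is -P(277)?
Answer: 1108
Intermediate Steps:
P(k) = -4*k
-P(277) = -(-4)*277 = -1*(-1108) = 1108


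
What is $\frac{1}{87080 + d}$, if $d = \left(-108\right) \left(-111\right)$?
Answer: $\frac{1}{99068} \approx 1.0094 \cdot 10^{-5}$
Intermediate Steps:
$d = 11988$
$\frac{1}{87080 + d} = \frac{1}{87080 + 11988} = \frac{1}{99068}$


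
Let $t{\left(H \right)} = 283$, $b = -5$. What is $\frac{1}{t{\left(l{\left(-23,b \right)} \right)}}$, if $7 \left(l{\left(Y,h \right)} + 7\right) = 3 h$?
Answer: $\frac{1}{283} \approx 0.0035336$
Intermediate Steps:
$l{\left(Y,h \right)} = -7 + \frac{3 h}{7}$
$\frac{1}{t{\left(l{\left(-23,b \right)} \right)}} = \frac{1}{283}$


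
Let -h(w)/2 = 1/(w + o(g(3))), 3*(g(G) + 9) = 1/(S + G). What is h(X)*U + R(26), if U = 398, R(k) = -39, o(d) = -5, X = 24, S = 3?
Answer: -1537/19 ≈ -80.895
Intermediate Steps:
g(G) = -9 + 1/(3*(3 + G))
h(w) = -2/(-5 + w) (h(w) = -2/(w - 5) = -2/(-5 + w))
h(X)*U + R(26) = -2/(-5 + 24)*398 - 39 = -2/19*398 - 39 = -796/19 - 39 = -1537/19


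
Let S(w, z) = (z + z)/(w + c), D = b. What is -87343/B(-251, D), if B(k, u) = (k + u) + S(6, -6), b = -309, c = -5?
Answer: 87343/572 ≈ 152.70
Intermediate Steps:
D = -309
S(w, z) = 2*z/(-5 + w) (S(w, z) = (z + z)/(w - 5) = (2*z)/(-5 + w) = 2*z/(-5 + w))
B(k, u) = -12 + k + u (B(k, u) = (k + u) + 2*(-6)/(-5 + 6) = (k + u) + 2*(-6)/1 = (k + u) + 2*(-6)*1 = (k + u) - 12 = -12 + k + u)
-87343/B(-251, D) = -87343/(-12 - 251 - 309) = -87343/(-572) = -87343*(-1/572) = 87343/572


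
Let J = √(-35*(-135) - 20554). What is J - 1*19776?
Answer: -19776 + I*√15829 ≈ -19776.0 + 125.81*I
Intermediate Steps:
J = I*√15829 (J = √(4725 - 20554) = √(-15829) = I*√15829 ≈ 125.81*I)
J - 1*19776 = I*√15829 - 1*19776 = I*√15829 - 19776 = -19776 + I*√15829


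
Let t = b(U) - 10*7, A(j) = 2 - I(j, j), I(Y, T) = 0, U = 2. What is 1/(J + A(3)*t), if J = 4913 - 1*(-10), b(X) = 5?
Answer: 1/4793 ≈ 0.00020864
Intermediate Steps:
A(j) = 2 (A(j) = 2 - 1*0 = 2 + 0 = 2)
t = -65 (t = 5 - 10*7 = 5 - 70 = -65)
J = 4923 (J = 4913 + 10 = 4923)
1/(J + A(3)*t) = 1/(4923 + 2*(-65)) = 1/(4923 - 130) = 1/4793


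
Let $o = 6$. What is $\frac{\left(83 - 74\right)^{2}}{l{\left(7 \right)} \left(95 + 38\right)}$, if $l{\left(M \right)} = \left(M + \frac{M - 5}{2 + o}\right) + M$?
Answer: $\frac{108}{2527} \approx 0.042738$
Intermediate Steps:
$l{\left(M \right)} = - \frac{5}{8} + \frac{17 M}{8}$ ($l{\left(M \right)} = \left(M + \frac{M - 5}{2 + 6}\right) + M = \left(M + \frac{-5 + M}{8}\right) + M = \left(M + \left(-5 + M\right) \frac{1}{8}\right) + M = \left(M + \left(- \frac{5}{8} + \frac{M}{8}\right)\right) + M = \left(- \frac{5}{8} + \frac{9 M}{8}\right) + M = - \frac{5}{8} + \frac{17 M}{8}$)
$\frac{\left(83 - 74\right)^{2}}{l{\left(7 \right)} \left(95 + 38\right)} = \frac{\left(83 - 74\right)^{2}}{\left(- \frac{5}{8} + \frac{17}{8} \cdot 7\right) \left(95 + 38\right)} = \frac{9^{2}}{\left(- \frac{5}{8} + \frac{119}{8}\right) 133} = \frac{81}{\frac{57}{4} \cdot 133} = \frac{81}{\frac{7581}{4}} = 81 \cdot \frac{4}{7581} = \frac{108}{2527}$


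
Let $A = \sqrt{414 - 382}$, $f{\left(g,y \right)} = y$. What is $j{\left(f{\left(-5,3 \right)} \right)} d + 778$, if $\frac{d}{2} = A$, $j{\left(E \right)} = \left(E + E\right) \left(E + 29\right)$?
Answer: $778 + 1536 \sqrt{2} \approx 2950.2$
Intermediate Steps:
$A = 4 \sqrt{2}$ ($A = \sqrt{32} = 4 \sqrt{2} \approx 5.6569$)
$j{\left(E \right)} = 2 E \left(29 + E\right)$
$d = 8 \sqrt{2}$ ($d = 2 \cdot 4 \sqrt{2} = 8 \sqrt{2} \approx 11.314$)
$j{\left(f{\left(-5,3 \right)} \right)} d + 778 = 2 \cdot 3 \left(29 + 3\right) 8 \sqrt{2} + 778 = 2 \cdot 3 \cdot 32 \cdot 8 \sqrt{2} + 778 = 192 \cdot 8 \sqrt{2} + 778 = 1536 \sqrt{2} + 778 = 778 + 1536 \sqrt{2}$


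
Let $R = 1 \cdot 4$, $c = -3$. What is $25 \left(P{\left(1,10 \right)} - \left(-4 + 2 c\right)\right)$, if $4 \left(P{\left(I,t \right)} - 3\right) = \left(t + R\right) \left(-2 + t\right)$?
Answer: $1025$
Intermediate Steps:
$R = 4$
$P{\left(I,t \right)} = 3 + \frac{\left(-2 + t\right) \left(4 + t\right)}{4}$ ($P{\left(I,t \right)} = 3 + \frac{\left(t + 4\right) \left(-2 + t\right)}{4} = 3 + \frac{\left(4 + t\right) \left(-2 + t\right)}{4} = 3 + \frac{\left(-2 + t\right) \left(4 + t\right)}{4}$)
$25 \left(P{\left(1,10 \right)} - \left(-4 + 2 c\right)\right) = 25 \left(\left(1 + \frac{1}{2} \cdot 10 + \frac{10^{2}}{4}\right) + \left(4 - -6\right)\right) = 25 \left(\left(1 + 5 + \frac{1}{4} \cdot 100\right) + \left(4 + 6\right)\right) = 25 \left(\left(1 + 5 + 25\right) + 10\right) = 25 \left(31 + 10\right) = 25 \cdot 41 = 1025$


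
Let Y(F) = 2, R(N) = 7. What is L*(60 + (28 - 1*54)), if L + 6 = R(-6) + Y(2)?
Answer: 102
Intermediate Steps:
L = 3 (L = -6 + (7 + 2) = -6 + 9 = 3)
L*(60 + (28 - 1*54)) = 3*(60 + (28 - 1*54)) = 3*(60 + (28 - 54)) = 3*(60 - 26) = 3*34 = 102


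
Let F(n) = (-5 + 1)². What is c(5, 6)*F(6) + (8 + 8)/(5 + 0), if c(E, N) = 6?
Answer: 496/5 ≈ 99.200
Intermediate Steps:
F(n) = 16 (F(n) = (-4)² = 16)
c(5, 6)*F(6) + (8 + 8)/(5 + 0) = 6*16 + (8 + 8)/(5 + 0) = 96 + 16/5 = 496/5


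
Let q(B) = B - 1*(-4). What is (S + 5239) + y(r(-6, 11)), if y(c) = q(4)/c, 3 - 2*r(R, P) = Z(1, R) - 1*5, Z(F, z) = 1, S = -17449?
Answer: -85454/7 ≈ -12208.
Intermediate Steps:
r(R, P) = 7/2 (r(R, P) = 3/2 - (1 - 1*5)/2 = 3/2 - (1 - 5)/2 = 3/2 - ½*(-4) = 3/2 + 2 = 7/2)
q(B) = 4 + B (q(B) = B + 4 = 4 + B)
y(c) = 8/c (y(c) = (4 + 4)/c = 8/c)
(S + 5239) + y(r(-6, 11)) = (-17449 + 5239) + 8/(7/2) = -12210 + 8*(2/7) = -12210 + 16/7 = -85454/7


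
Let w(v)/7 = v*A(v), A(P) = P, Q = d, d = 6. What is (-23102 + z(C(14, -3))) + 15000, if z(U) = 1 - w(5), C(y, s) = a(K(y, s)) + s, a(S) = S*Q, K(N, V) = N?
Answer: -8276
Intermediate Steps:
Q = 6
a(S) = 6*S (a(S) = S*6 = 6*S)
w(v) = 7*v² (w(v) = 7*(v*v) = 7*v²)
C(y, s) = s + 6*y (C(y, s) = 6*y + s = s + 6*y)
z(U) = -174 (z(U) = 1 - 7*5² = 1 - 7*25 = 1 - 1*175 = 1 - 175 = -174)
(-23102 + z(C(14, -3))) + 15000 = (-23102 - 174) + 15000 = -23276 + 15000 = -8276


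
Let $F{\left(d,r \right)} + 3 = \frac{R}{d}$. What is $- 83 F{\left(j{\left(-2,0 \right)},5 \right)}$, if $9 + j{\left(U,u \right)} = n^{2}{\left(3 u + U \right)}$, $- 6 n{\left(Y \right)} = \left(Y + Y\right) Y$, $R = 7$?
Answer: $\frac{21414}{65} \approx 329.45$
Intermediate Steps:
$n{\left(Y \right)} = - \frac{Y^{2}}{3}$ ($n{\left(Y \right)} = - \frac{\left(Y + Y\right) Y}{6} = - \frac{2 Y Y}{6} = - \frac{2 Y^{2}}{6} = - \frac{Y^{2}}{3}$)
$j{\left(U,u \right)} = -9 + \frac{\left(U + 3 u\right)^{4}}{9}$ ($j{\left(U,u \right)} = -9 + \left(- \frac{\left(3 u + U\right)^{2}}{3}\right)^{2} = -9 + \left(- \frac{\left(U + 3 u\right)^{2}}{3}\right)^{2} = -9 + \frac{\left(U + 3 u\right)^{4}}{9}$)
$F{\left(d,r \right)} = -3 + \frac{7}{d}$
$- 83 F{\left(j{\left(-2,0 \right)},5 \right)} = - 83 \left(-3 + \frac{7}{-9 + \frac{\left(-2 + 3 \cdot 0\right)^{4}}{9}}\right) = - 83 \left(-3 + \frac{7}{-9 + \frac{\left(-2 + 0\right)^{4}}{9}}\right) = - 83 \left(-3 + \frac{7}{-9 + \frac{\left(-2\right)^{4}}{9}}\right) = - 83 \left(-3 + \frac{7}{-9 + \frac{1}{9} \cdot 16}\right) = - 83 \left(-3 + \frac{7}{-9 + \frac{16}{9}}\right) = - 83 \left(-3 + \frac{7}{- \frac{65}{9}}\right) = - 83 \left(-3 + 7 \left(- \frac{9}{65}\right)\right) = - 83 \left(-3 - \frac{63}{65}\right) = \left(-83\right) \left(- \frac{258}{65}\right) = \frac{21414}{65}$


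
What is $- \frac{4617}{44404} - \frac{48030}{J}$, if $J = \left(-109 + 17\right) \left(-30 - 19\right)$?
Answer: $- \frac{538384389}{50043308} \approx -10.758$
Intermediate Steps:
$J = 4508$ ($J = \left(-92\right) \left(-49\right) = 4508$)
$- \frac{4617}{44404} - \frac{48030}{J} = - \frac{4617}{44404} - \frac{48030}{4508} = \left(-4617\right) \frac{1}{44404} - \frac{24015}{2254} = - \frac{4617}{44404} - \frac{24015}{2254} = - \frac{538384389}{50043308}$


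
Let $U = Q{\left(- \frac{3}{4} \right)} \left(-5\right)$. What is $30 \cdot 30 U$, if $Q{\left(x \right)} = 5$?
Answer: $-22500$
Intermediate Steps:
$U = -25$ ($U = 5 \left(-5\right) = -25$)
$30 \cdot 30 U = 30 \cdot 30 \left(-25\right) = 900 \left(-25\right) = -22500$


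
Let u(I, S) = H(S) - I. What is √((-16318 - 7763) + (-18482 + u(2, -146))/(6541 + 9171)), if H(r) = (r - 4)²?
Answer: I*√23221639762/982 ≈ 155.18*I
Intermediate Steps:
H(r) = (-4 + r)²
u(I, S) = (-4 + S)² - I
√((-16318 - 7763) + (-18482 + u(2, -146))/(6541 + 9171)) = √((-16318 - 7763) + (-18482 + ((-4 - 146)² - 1*2))/(6541 + 9171)) = √(-24081 + (-18482 + ((-150)² - 2))/15712) = √(-24081 + (-18482 + (22500 - 2))*(1/15712)) = √(-24081 + (-18482 + 22498)*(1/15712)) = √(-24081 + 4016*(1/15712)) = √(-24081 + 251/982) = √(-23647291/982) = I*√23221639762/982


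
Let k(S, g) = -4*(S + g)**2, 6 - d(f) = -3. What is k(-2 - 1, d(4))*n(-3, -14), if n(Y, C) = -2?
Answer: 288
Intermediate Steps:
d(f) = 9 (d(f) = 6 - 1*(-3) = 6 + 3 = 9)
k(-2 - 1, d(4))*n(-3, -14) = -4*((-2 - 1) + 9)**2*(-2) = -4*(-3 + 9)**2*(-2) = -4*6**2*(-2) = -4*36*(-2) = -144*(-2) = 288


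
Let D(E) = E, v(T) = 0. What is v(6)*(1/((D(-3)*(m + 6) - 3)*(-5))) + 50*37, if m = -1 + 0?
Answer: 1850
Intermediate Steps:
m = -1
v(6)*(1/((D(-3)*(m + 6) - 3)*(-5))) + 50*37 = 0*(1/(-3*(-1 + 6) - 3*(-5))) + 50*37 = 0*(-⅕/(-3*5 - 3)) + 1850 = 0*(-⅕/(-15 - 3)) + 1850 = 0*(-⅕/(-18)) + 1850 = 0*(-1/18*(-⅕)) + 1850 = 0*(1/90) + 1850 = 0 + 1850 = 1850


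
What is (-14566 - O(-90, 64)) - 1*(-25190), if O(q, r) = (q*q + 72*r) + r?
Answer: -2148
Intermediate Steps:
O(q, r) = q² + 73*r (O(q, r) = (q² + 72*r) + r = q² + 73*r)
(-14566 - O(-90, 64)) - 1*(-25190) = (-14566 - ((-90)² + 73*64)) - 1*(-25190) = (-14566 - (8100 + 4672)) + 25190 = (-14566 - 1*12772) + 25190 = (-14566 - 12772) + 25190 = -27338 + 25190 = -2148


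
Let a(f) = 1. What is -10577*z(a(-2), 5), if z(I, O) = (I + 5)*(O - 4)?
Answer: -63462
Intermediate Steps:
z(I, O) = (-4 + O)*(5 + I) (z(I, O) = (5 + I)*(-4 + O) = (-4 + O)*(5 + I))
-10577*z(a(-2), 5) = -10577*(-20 - 4*1 + 5*5 + 1*5) = -10577*(-20 - 4 + 25 + 5) = -10577*6 = -63462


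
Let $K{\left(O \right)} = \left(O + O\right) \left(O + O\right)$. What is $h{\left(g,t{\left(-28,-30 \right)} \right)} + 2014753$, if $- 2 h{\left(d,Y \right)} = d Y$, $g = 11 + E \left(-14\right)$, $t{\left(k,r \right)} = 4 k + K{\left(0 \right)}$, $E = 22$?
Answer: $1998121$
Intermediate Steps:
$K{\left(O \right)} = 4 O^{2}$ ($K{\left(O \right)} = 2 O 2 O = 4 O^{2}$)
$t{\left(k,r \right)} = 4 k$ ($t{\left(k,r \right)} = 4 k + 4 \cdot 0^{2} = 4 k + 4 \cdot 0 = 4 k + 0 = 4 k$)
$g = -297$ ($g = 11 + 22 \left(-14\right) = 11 - 308 = -297$)
$h{\left(d,Y \right)} = - \frac{Y d}{2}$ ($h{\left(d,Y \right)} = - \frac{d Y}{2} = - \frac{Y d}{2}$)
$h{\left(g,t{\left(-28,-30 \right)} \right)} + 2014753 = \left(- \frac{1}{2}\right) 4 \left(-28\right) \left(-297\right) + 2014753 = \left(- \frac{1}{2}\right) \left(-112\right) \left(-297\right) + 2014753 = -16632 + 2014753 = 1998121$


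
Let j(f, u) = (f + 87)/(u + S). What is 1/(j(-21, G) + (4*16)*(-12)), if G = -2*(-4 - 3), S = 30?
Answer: -2/1533 ≈ -0.0013046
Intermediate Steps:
G = 14 (G = -2*(-7) = 14)
j(f, u) = (87 + f)/(30 + u) (j(f, u) = (f + 87)/(u + 30) = (87 + f)/(30 + u))
1/(j(-21, G) + (4*16)*(-12)) = 1/((87 - 21)/(30 + 14) + (4*16)*(-12)) = 1/(66/44 + 64*(-12)) = 1/((1/44)*66 - 768) = 1/(3/2 - 768) = 1/(-1533/2) = -2/1533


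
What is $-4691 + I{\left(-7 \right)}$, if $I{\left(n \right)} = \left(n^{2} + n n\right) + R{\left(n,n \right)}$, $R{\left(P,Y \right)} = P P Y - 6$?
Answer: $-4942$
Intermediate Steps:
$R{\left(P,Y \right)} = -6 + Y P^{2}$ ($R{\left(P,Y \right)} = P^{2} Y - 6 = Y P^{2} - 6 = -6 + Y P^{2}$)
$I{\left(n \right)} = -6 + n^{3} + 2 n^{2}$ ($I{\left(n \right)} = \left(n^{2} + n n\right) + \left(-6 + n n^{2}\right) = \left(n^{2} + n^{2}\right) + \left(-6 + n^{3}\right) = 2 n^{2} + \left(-6 + n^{3}\right) = -6 + n^{3} + 2 n^{2}$)
$-4691 + I{\left(-7 \right)} = -4691 + \left(-6 + \left(-7\right)^{3} + 2 \left(-7\right)^{2}\right) = -4691 - 251 = -4942$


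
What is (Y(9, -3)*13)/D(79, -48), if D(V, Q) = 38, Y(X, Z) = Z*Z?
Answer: 117/38 ≈ 3.0789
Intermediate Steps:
Y(X, Z) = Z²
(Y(9, -3)*13)/D(79, -48) = ((-3)²*13)/38 = (9*13)*(1/38) = 117*(1/38) = 117/38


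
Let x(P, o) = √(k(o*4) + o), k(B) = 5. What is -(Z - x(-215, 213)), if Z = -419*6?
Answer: 2514 + √218 ≈ 2528.8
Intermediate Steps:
Z = -2514
x(P, o) = √(5 + o)
-(Z - x(-215, 213)) = -(-2514 - √(5 + 213)) = -(-2514 - √218) = 2514 + √218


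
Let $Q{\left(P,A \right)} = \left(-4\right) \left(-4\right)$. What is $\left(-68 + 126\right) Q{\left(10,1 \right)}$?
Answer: $928$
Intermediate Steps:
$Q{\left(P,A \right)} = 16$
$\left(-68 + 126\right) Q{\left(10,1 \right)} = \left(-68 + 126\right) 16 = 58 \cdot 16 = 928$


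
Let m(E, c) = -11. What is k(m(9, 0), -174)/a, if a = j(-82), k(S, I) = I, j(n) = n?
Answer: 87/41 ≈ 2.1220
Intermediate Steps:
a = -82
k(m(9, 0), -174)/a = -174/(-82) = -174*(-1/82) = 87/41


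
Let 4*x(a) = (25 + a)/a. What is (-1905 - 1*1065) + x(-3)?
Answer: -17831/6 ≈ -2971.8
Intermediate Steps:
x(a) = (25 + a)/(4*a) (x(a) = ((25 + a)/a)/4 = (25 + a)/(4*a))
(-1905 - 1*1065) + x(-3) = (-1905 - 1*1065) + (¼)*(25 - 3)/(-3) = (-1905 - 1065) + (¼)*(-⅓)*22 = -2970 - 11/6 = -17831/6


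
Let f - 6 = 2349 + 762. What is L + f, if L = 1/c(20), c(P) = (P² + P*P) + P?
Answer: 2555941/820 ≈ 3117.0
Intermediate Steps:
c(P) = P + 2*P² (c(P) = (P² + P²) + P = 2*P² + P = P + 2*P²)
L = 1/820 (L = 1/(20*(1 + 2*20)) = 1/(20*(1 + 40)) = 1/(20*41) = 1/820 ≈ 0.0012195)
f = 3117 (f = 6 + (2349 + 762) = 6 + 3111 = 3117)
L + f = 1/820 + 3117 = 2555941/820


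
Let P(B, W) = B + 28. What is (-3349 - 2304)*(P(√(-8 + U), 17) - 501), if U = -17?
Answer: 2673869 - 28265*I ≈ 2.6739e+6 - 28265.0*I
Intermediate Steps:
P(B, W) = 28 + B
(-3349 - 2304)*(P(√(-8 + U), 17) - 501) = (-3349 - 2304)*((28 + √(-8 - 17)) - 501) = -5653*((28 + √(-25)) - 501) = -5653*((28 + 5*I) - 501) = -5653*(-473 + 5*I) = 2673869 - 28265*I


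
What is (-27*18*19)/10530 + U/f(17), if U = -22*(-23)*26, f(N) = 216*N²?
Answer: -675757/1014390 ≈ -0.66617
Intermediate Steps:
U = 13156 (U = 506*26 = 13156)
(-27*18*19)/10530 + U/f(17) = (-27*18*19)/10530 + 13156/((216*17²)) = -486*19*(1/10530) + 13156/((216*289)) = -9234*1/10530 + 13156/62424 = -57/65 + 13156*(1/62424) = -57/65 + 3289/15606 = -675757/1014390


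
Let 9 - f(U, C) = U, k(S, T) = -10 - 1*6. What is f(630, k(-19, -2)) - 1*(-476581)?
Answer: 475960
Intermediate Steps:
k(S, T) = -16 (k(S, T) = -10 - 6 = -16)
f(U, C) = 9 - U
f(630, k(-19, -2)) - 1*(-476581) = (9 - 1*630) - 1*(-476581) = (9 - 630) + 476581 = -621 + 476581 = 475960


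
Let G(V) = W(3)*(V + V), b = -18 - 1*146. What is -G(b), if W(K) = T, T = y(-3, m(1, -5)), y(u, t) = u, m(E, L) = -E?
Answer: -984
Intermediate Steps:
b = -164 (b = -18 - 146 = -164)
T = -3
W(K) = -3
G(V) = -6*V (G(V) = -3*(V + V) = -6*V)
-G(b) = -(-6)*(-164) = -1*984 = -984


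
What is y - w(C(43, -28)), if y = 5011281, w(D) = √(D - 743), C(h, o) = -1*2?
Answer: 5011281 - I*√745 ≈ 5.0113e+6 - 27.295*I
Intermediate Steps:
C(h, o) = -2
w(D) = √(-743 + D)
y - w(C(43, -28)) = 5011281 - √(-743 - 2) = 5011281 - √(-745) = 5011281 - I*√745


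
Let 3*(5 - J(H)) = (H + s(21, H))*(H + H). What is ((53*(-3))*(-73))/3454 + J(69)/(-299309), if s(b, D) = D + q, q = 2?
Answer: 3496306053/1033813286 ≈ 3.3820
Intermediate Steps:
s(b, D) = 2 + D (s(b, D) = D + 2 = 2 + D)
J(H) = 5 - 2*H*(2 + 2*H)/3 (J(H) = 5 - (H + (2 + H))*(H + H)/3 = 5 - (2 + 2*H)*2*H/3 = 5 - 2*H*(2 + 2*H)/3)
((53*(-3))*(-73))/3454 + J(69)/(-299309) = ((53*(-3))*(-73))/3454 + (5 - 4/3*69 - 4/3*69**2)/(-299309) = -159*(-73)*(1/3454) + (5 - 92 - 4/3*4761)*(-1/299309) = 11607*(1/3454) + (5 - 92 - 6348)*(-1/299309) = 11607/3454 - 6435*(-1/299309) = 11607/3454 + 6435/299309 = 3496306053/1033813286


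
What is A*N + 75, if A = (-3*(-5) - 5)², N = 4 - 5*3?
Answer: -1025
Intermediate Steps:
N = -11 (N = 4 - 15 = -11)
A = 100 (A = (15 - 5)² = 10² = 100)
A*N + 75 = 100*(-11) + 75 = -1100 + 75 = -1025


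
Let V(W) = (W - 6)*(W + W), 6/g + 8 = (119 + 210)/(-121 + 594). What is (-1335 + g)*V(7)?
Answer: -64613682/3455 ≈ -18702.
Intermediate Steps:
g = -2838/3455 (g = 6/(-8 + (119 + 210)/(-121 + 594)) = 6/(-8 + 329/473) = 6/(-3455/473) = 6*(-473/3455) = -2838/3455 ≈ -0.82142)
V(W) = 2*W*(-6 + W) (V(W) = (-6 + W)*(2*W) = 2*W*(-6 + W))
(-1335 + g)*V(7) = (-1335 - 2838/3455)*(2*7*(-6 + 7)) = -9230526*7/3455 = -4615263/3455*14 = -64613682/3455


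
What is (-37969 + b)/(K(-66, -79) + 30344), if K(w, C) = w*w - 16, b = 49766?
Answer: 11797/34684 ≈ 0.34013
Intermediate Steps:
K(w, C) = -16 + w² (K(w, C) = w² - 16 = -16 + w²)
(-37969 + b)/(K(-66, -79) + 30344) = (-37969 + 49766)/((-16 + (-66)²) + 30344) = 11797/((-16 + 4356) + 30344) = 11797/(4340 + 30344) = 11797/34684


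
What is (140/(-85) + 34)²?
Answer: 302500/289 ≈ 1046.7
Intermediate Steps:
(140/(-85) + 34)² = (140*(-1/85) + 34)² = (-28/17 + 34)² = (550/17)² = 302500/289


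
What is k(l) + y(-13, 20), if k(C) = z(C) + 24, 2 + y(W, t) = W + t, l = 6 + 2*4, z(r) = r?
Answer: 43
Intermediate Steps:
l = 14 (l = 6 + 8 = 14)
y(W, t) = -2 + W + t (y(W, t) = -2 + (W + t) = -2 + W + t)
k(C) = 24 + C (k(C) = C + 24 = 24 + C)
k(l) + y(-13, 20) = (24 + 14) + (-2 - 13 + 20) = 38 + 5 = 43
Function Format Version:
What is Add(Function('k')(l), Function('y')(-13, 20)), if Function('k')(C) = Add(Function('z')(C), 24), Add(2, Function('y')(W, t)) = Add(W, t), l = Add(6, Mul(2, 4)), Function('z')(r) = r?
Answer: 43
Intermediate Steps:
l = 14 (l = Add(6, 8) = 14)
Function('y')(W, t) = Add(-2, W, t) (Function('y')(W, t) = Add(-2, Add(W, t)) = Add(-2, W, t))
Function('k')(C) = Add(24, C) (Function('k')(C) = Add(C, 24) = Add(24, C))
Add(Function('k')(l), Function('y')(-13, 20)) = Add(Add(24, 14), Add(-2, -13, 20)) = Add(38, 5) = 43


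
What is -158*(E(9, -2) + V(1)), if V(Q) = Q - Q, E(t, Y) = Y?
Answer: 316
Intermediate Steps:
V(Q) = 0
-158*(E(9, -2) + V(1)) = -158*(-2 + 0) = -158*(-2) = 316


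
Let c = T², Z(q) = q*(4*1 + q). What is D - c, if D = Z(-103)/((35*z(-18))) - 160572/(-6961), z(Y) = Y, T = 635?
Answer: -196476092523/487270 ≈ -4.0322e+5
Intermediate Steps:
Z(q) = q*(4 + q)
D = 3353227/487270 (D = (-103*(4 - 103))/((35*(-18))) - 160572/(-6961) = -103*(-99)/(-630) - 160572*(-1/6961) = 10197*(-1/630) + 160572/6961 = -1133/70 + 160572/6961 = 3353227/487270 ≈ 6.8817)
c = 403225 (c = 635² = 403225)
D - c = 3353227/487270 - 1*403225 = 3353227/487270 - 403225 = -196476092523/487270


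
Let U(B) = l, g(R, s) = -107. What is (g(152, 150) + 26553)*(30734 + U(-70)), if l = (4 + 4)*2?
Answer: 813214500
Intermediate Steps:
l = 16 (l = 8*2 = 16)
U(B) = 16
(g(152, 150) + 26553)*(30734 + U(-70)) = (-107 + 26553)*(30734 + 16) = 26446*30750 = 813214500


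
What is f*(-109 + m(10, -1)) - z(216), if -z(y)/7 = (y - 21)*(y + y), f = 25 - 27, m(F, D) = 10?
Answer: 589878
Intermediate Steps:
f = -2
z(y) = -14*y*(-21 + y) (z(y) = -7*(y - 21)*(y + y) = -7*(-21 + y)*2*y = -14*y*(-21 + y))
f*(-109 + m(10, -1)) - z(216) = -2*(-109 + 10) - 14*216*(21 - 1*216) = -2*(-99) - 14*216*(21 - 216) = 198 - 14*216*(-195) = 198 - 1*(-589680) = 198 + 589680 = 589878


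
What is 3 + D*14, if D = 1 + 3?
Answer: 59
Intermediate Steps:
D = 4
3 + D*14 = 3 + 4*14 = 3 + 56 = 59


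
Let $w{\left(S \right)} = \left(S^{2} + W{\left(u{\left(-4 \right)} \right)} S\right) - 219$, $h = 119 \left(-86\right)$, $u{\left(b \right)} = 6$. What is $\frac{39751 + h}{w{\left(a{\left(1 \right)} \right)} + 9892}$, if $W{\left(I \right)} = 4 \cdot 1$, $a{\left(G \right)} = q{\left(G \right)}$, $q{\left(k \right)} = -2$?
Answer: $\frac{9839}{3223} \approx 3.0527$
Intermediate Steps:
$a{\left(G \right)} = -2$
$h = -10234$
$W{\left(I \right)} = 4$
$w{\left(S \right)} = -219 + S^{2} + 4 S$ ($w{\left(S \right)} = \left(S^{2} + 4 S\right) - 219 = -219 + S^{2} + 4 S$)
$\frac{39751 + h}{w{\left(a{\left(1 \right)} \right)} + 9892} = \frac{39751 - 10234}{\left(-219 + \left(-2\right)^{2} + 4 \left(-2\right)\right) + 9892} = \frac{29517}{\left(-219 + 4 - 8\right) + 9892} = \frac{29517}{-223 + 9892} = \frac{29517}{9669} = 29517 \cdot \frac{1}{9669} = \frac{9839}{3223}$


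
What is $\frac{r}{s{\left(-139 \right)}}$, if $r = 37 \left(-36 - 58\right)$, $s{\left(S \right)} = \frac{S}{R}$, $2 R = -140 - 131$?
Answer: $- \frac{471269}{139} \approx -3390.4$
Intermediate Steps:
$R = - \frac{271}{2}$ ($R = \frac{-140 - 131}{2} = \frac{1}{2} \left(-271\right) = - \frac{271}{2} \approx -135.5$)
$s{\left(S \right)} = - \frac{2 S}{271}$ ($s{\left(S \right)} = \frac{S}{- \frac{271}{2}} = S \left(- \frac{2}{271}\right) = - \frac{2 S}{271}$)
$r = -3478$ ($r = 37 \left(-94\right) = -3478$)
$\frac{r}{s{\left(-139 \right)}} = - \frac{3478}{\left(- \frac{2}{271}\right) \left(-139\right)} = - \frac{3478}{\frac{278}{271}} = \left(-3478\right) \frac{271}{278} = - \frac{471269}{139}$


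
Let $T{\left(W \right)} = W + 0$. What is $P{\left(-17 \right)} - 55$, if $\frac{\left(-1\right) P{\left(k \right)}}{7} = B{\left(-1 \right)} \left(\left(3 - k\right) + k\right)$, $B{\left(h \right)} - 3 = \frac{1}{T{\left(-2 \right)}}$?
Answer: $- \frac{215}{2} \approx -107.5$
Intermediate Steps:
$T{\left(W \right)} = W$
$B{\left(h \right)} = \frac{5}{2}$ ($B{\left(h \right)} = 3 + \frac{1}{-2} = 3 - \frac{1}{2} = \frac{5}{2}$)
$P{\left(k \right)} = - \frac{105}{2}$ ($P{\left(k \right)} = - 7 \frac{5 \left(\left(3 - k\right) + k\right)}{2} = - 7 \cdot \frac{5}{2} \cdot 3 = \left(-7\right) \frac{15}{2} = - \frac{105}{2}$)
$P{\left(-17 \right)} - 55 = - \frac{105}{2} - 55 = - \frac{215}{2}$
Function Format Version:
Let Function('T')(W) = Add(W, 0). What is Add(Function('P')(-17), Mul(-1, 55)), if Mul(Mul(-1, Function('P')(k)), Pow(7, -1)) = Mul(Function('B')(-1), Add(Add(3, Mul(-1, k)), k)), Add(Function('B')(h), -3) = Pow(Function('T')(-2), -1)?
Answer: Rational(-215, 2) ≈ -107.50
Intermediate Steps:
Function('T')(W) = W
Function('B')(h) = Rational(5, 2) (Function('B')(h) = Add(3, Pow(-2, -1)) = Add(3, Rational(-1, 2)) = Rational(5, 2))
Function('P')(k) = Rational(-105, 2) (Function('P')(k) = Mul(-7, Mul(Rational(5, 2), Add(Add(3, Mul(-1, k)), k))) = Mul(-7, Mul(Rational(5, 2), 3)) = Mul(-7, Rational(15, 2)) = Rational(-105, 2))
Add(Function('P')(-17), Mul(-1, 55)) = Add(Rational(-105, 2), Mul(-1, 55)) = Add(Rational(-105, 2), -55) = Rational(-215, 2)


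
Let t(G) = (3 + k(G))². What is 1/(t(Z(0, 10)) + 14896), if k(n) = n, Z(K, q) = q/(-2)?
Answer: 1/14900 ≈ 6.7114e-5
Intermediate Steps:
Z(K, q) = -q/2 (Z(K, q) = q*(-½) = -q/2)
t(G) = (3 + G)²
1/(t(Z(0, 10)) + 14896) = 1/((3 - ½*10)² + 14896) = 1/((3 - 5)² + 14896) = 1/((-2)² + 14896) = 1/(4 + 14896) = 1/14900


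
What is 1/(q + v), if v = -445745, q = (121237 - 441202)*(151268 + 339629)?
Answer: -1/157070304350 ≈ -6.3666e-12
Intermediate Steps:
q = -157069858605 (q = -319965*490897 = -157069858605)
1/(q + v) = 1/(-157069858605 - 445745) = 1/(-157070304350) = -1/157070304350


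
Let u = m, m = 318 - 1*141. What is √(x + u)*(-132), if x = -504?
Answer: -132*I*√327 ≈ -2387.0*I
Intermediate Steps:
m = 177 (m = 318 - 141 = 177)
u = 177
√(x + u)*(-132) = √(-504 + 177)*(-132) = √(-327)*(-132) = (I*√327)*(-132) = -132*I*√327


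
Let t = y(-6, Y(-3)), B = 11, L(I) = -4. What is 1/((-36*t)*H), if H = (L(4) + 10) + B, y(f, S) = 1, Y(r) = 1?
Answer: -1/612 ≈ -0.0016340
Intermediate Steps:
t = 1
H = 17 (H = (-4 + 10) + 11 = 6 + 11 = 17)
1/((-36*t)*H) = 1/(-36*1*17) = 1/(-36*17) = 1/(-612) = -1/612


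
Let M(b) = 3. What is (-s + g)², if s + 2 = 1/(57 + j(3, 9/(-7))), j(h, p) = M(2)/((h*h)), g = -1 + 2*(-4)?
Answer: 1456849/29584 ≈ 49.245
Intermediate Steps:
g = -9 (g = -1 - 8 = -9)
j(h, p) = 3/h² (j(h, p) = 3/((h*h)) = 3/(h²) = 3/h²)
s = -341/172 (s = -2 + 1/(57 + 3/3²) = -2 + 1/(57 + 3*(⅑)) = -2 + 1/(57 + ⅓) = -2 + 1/(172/3) = -2 + 3/172 = -341/172 ≈ -1.9826)
(-s + g)² = (-1*(-341/172) - 9)² = (341/172 - 9)² = (-1207/172)² = 1456849/29584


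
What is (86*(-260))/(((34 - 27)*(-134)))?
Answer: 11180/469 ≈ 23.838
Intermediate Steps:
(86*(-260))/(((34 - 27)*(-134))) = -22360/(7*(-134)) = -22360/(-938) = -22360*(-1/938) = 11180/469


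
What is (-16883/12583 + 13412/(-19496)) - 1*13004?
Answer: -797653842709/61329542 ≈ -13006.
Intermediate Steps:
(-16883/12583 + 13412/(-19496)) - 1*13004 = (-16883*1/12583 + 13412*(-1/19496)) - 13004 = (-16883/12583 - 3353/4874) - 13004 = -124478541/61329542 - 13004 = -797653842709/61329542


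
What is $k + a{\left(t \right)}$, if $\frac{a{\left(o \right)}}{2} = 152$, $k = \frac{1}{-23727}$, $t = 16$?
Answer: $\frac{7213007}{23727} \approx 304.0$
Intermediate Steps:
$k = - \frac{1}{23727} \approx -4.2146 \cdot 10^{-5}$
$a{\left(o \right)} = 304$ ($a{\left(o \right)} = 2 \cdot 152 = 304$)
$k + a{\left(t \right)} = - \frac{1}{23727} + 304 = \frac{7213007}{23727}$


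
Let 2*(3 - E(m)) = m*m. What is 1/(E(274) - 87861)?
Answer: -1/125396 ≈ -7.9747e-6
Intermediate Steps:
E(m) = 3 - m**2/2 (E(m) = 3 - m*m/2 = 3 - m**2/2)
1/(E(274) - 87861) = 1/((3 - 1/2*274**2) - 87861) = 1/((3 - 1/2*75076) - 87861) = 1/((3 - 37538) - 87861) = 1/(-37535 - 87861) = 1/(-125396) = -1/125396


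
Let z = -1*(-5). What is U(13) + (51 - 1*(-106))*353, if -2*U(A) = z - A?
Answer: 55425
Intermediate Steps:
z = 5
U(A) = -5/2 + A/2 (U(A) = -(5 - A)/2 = -5/2 + A/2)
U(13) + (51 - 1*(-106))*353 = (-5/2 + (½)*13) + (51 - 1*(-106))*353 = (-5/2 + 13/2) + (51 + 106)*353 = 4 + 157*353 = 4 + 55421 = 55425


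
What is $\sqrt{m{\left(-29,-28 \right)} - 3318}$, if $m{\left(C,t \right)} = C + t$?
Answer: $15 i \sqrt{15} \approx 58.095 i$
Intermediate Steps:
$\sqrt{m{\left(-29,-28 \right)} - 3318} = \sqrt{\left(-29 - 28\right) - 3318} = \sqrt{-57 - 3318} = \sqrt{-3375} = 15 i \sqrt{15}$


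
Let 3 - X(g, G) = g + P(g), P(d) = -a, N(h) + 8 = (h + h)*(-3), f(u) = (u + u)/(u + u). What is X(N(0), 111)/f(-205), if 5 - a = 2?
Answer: 14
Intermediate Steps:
a = 3 (a = 5 - 1*2 = 5 - 2 = 3)
f(u) = 1 (f(u) = (2*u)/((2*u)) = (2*u)*(1/(2*u)) = 1)
N(h) = -8 - 6*h (N(h) = -8 + (h + h)*(-3) = -8 + (2*h)*(-3) = -8 - 6*h)
P(d) = -3 (P(d) = -1*3 = -3)
X(g, G) = 6 - g (X(g, G) = 3 - (g - 3) = 3 - (-3 + g) = 3 + (3 - g) = 6 - g)
X(N(0), 111)/f(-205) = (6 - (-8 - 6*0))/1 = (6 - (-8 + 0))*1 = (6 - 1*(-8))*1 = (6 + 8)*1 = 14*1 = 14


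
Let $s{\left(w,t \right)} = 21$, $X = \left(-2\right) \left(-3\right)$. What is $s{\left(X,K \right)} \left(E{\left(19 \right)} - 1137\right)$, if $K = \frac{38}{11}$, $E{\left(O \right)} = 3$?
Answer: $-23814$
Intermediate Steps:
$X = 6$
$K = \frac{38}{11}$ ($K = 38 \cdot \frac{1}{11} = \frac{38}{11} \approx 3.4545$)
$s{\left(X,K \right)} \left(E{\left(19 \right)} - 1137\right) = 21 \left(3 - 1137\right) = 21 \left(-1134\right) = -23814$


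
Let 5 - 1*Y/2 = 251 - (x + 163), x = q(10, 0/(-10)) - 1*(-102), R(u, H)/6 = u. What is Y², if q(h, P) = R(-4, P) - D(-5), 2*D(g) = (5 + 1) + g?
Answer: 121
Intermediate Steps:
R(u, H) = 6*u
D(g) = 3 + g/2 (D(g) = ((5 + 1) + g)/2 = (6 + g)/2 = 3 + g/2)
q(h, P) = -49/2 (q(h, P) = 6*(-4) - (3 + (½)*(-5)) = -24 - (3 - 5/2) = -24 - 1*½ = -24 - ½ = -49/2)
x = 155/2 (x = -49/2 - 1*(-102) = -49/2 + 102 = 155/2 ≈ 77.500)
Y = -11 (Y = 10 - 2*(251 - (155/2 + 163)) = 10 - 2*(251 - 1*481/2) = 10 - 2*(251 - 481/2) = 10 - 2*21/2 = 10 - 21 = -11)
Y² = (-11)² = 121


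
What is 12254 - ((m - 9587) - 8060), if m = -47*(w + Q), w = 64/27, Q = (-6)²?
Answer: 856019/27 ≈ 31704.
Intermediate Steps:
Q = 36
w = 64/27 (w = 64*(1/27) = 64/27 ≈ 2.3704)
m = -48692/27 (m = -47*(64/27 + 36) = -47*1036/27 = -48692/27 ≈ -1803.4)
12254 - ((m - 9587) - 8060) = 12254 - ((-48692/27 - 9587) - 8060) = 12254 - (-307541/27 - 8060) = 12254 - 1*(-525161/27) = 12254 + 525161/27 = 856019/27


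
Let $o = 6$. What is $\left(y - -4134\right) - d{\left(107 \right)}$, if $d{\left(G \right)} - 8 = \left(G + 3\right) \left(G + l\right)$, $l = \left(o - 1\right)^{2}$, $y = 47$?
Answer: $-10347$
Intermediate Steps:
$l = 25$ ($l = \left(6 - 1\right)^{2} = 5^{2} = 25$)
$d{\left(G \right)} = 8 + \left(3 + G\right) \left(25 + G\right)$ ($d{\left(G \right)} = 8 + \left(G + 3\right) \left(G + 25\right) = 8 + \left(3 + G\right) \left(25 + G\right)$)
$\left(y - -4134\right) - d{\left(107 \right)} = \left(47 - -4134\right) - \left(83 + 107^{2} + 28 \cdot 107\right) = \left(47 + 4134\right) - \left(83 + 11449 + 2996\right) = 4181 - 14528 = -10347$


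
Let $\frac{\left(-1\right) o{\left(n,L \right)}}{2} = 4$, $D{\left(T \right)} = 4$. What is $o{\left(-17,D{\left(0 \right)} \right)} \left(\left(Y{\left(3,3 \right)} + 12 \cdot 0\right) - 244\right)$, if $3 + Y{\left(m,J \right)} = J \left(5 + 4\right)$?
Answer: $1760$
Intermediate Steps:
$Y{\left(m,J \right)} = -3 + 9 J$ ($Y{\left(m,J \right)} = -3 + J \left(5 + 4\right) = -3 + J 9 = -3 + 9 J$)
$o{\left(n,L \right)} = -8$ ($o{\left(n,L \right)} = \left(-2\right) 4 = -8$)
$o{\left(-17,D{\left(0 \right)} \right)} \left(\left(Y{\left(3,3 \right)} + 12 \cdot 0\right) - 244\right) = - 8 \left(\left(\left(-3 + 9 \cdot 3\right) + 12 \cdot 0\right) - 244\right) = - 8 \left(\left(\left(-3 + 27\right) + 0\right) - 244\right) = - 8 \left(\left(24 + 0\right) - 244\right) = - 8 \left(24 - 244\right) = \left(-8\right) \left(-220\right) = 1760$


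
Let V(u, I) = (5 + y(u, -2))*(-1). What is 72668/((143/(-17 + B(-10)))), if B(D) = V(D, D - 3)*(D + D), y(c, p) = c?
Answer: -654012/11 ≈ -59456.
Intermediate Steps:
V(u, I) = -5 - u (V(u, I) = (5 + u)*(-1) = -5 - u)
B(D) = 2*D*(-5 - D) (B(D) = (-5 - D)*(D + D) = (-5 - D)*(2*D) = 2*D*(-5 - D))
72668/((143/(-17 + B(-10)))) = 72668/((143/(-17 - 2*(-10)*(5 - 10)))) = 72668/((143/(-17 - 2*(-10)*(-5)))) = 72668/((143/(-17 - 100))) = 72668/((143/(-117))) = 72668/((-1/117*143)) = 72668/(-11/9) = 72668*(-9/11) = -654012/11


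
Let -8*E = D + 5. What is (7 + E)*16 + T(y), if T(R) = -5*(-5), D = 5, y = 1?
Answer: 117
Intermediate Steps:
E = -5/4 (E = -(5 + 5)/8 = -⅛*10 = -5/4 ≈ -1.2500)
T(R) = 25
(7 + E)*16 + T(y) = (7 - 5/4)*16 + 25 = (23/4)*16 + 25 = 92 + 25 = 117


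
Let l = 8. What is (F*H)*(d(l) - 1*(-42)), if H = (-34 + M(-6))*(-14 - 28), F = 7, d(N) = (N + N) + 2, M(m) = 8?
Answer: 458640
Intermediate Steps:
d(N) = 2 + 2*N (d(N) = 2*N + 2 = 2 + 2*N)
H = 1092 (H = (-34 + 8)*(-14 - 28) = -26*(-42) = 1092)
(F*H)*(d(l) - 1*(-42)) = (7*1092)*((2 + 2*8) - 1*(-42)) = 7644*((2 + 16) + 42) = 7644*(18 + 42) = 7644*60 = 458640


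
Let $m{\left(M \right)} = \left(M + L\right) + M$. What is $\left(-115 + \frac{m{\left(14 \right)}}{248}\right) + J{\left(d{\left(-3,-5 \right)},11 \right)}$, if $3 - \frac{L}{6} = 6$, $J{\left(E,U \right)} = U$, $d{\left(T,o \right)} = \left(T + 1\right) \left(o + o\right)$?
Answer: $- \frac{12891}{124} \approx -103.96$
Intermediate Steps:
$d{\left(T,o \right)} = 2 o \left(1 + T\right)$ ($d{\left(T,o \right)} = \left(1 + T\right) 2 o = 2 o \left(1 + T\right)$)
$L = -18$ ($L = 18 - 36 = -18$)
$m{\left(M \right)} = -18 + 2 M$ ($m{\left(M \right)} = \left(M - 18\right) + M = \left(-18 + M\right) + M = -18 + 2 M$)
$\left(-115 + \frac{m{\left(14 \right)}}{248}\right) + J{\left(d{\left(-3,-5 \right)},11 \right)} = \left(-115 + \frac{-18 + 2 \cdot 14}{248}\right) + 11 = \left(-115 + \left(-18 + 28\right) \frac{1}{248}\right) + 11 = \left(-115 + 10 \cdot \frac{1}{248}\right) + 11 = \left(-115 + \frac{5}{124}\right) + 11 = - \frac{14255}{124} + 11 = - \frac{12891}{124}$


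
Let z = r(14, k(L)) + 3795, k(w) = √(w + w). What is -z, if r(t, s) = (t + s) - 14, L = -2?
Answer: -3795 - 2*I ≈ -3795.0 - 2.0*I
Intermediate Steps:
k(w) = √2*√w (k(w) = √(2*w) = √2*√w)
r(t, s) = -14 + s + t (r(t, s) = (s + t) - 14 = -14 + s + t)
z = 3795 + 2*I (z = (-14 + √2*√(-2) + 14) + 3795 = (-14 + √2*(I*√2) + 14) + 3795 = (-14 + 2*I + 14) + 3795 = 2*I + 3795 = 3795 + 2*I ≈ 3795.0 + 2.0*I)
-z = -(3795 + 2*I) = -3795 - 2*I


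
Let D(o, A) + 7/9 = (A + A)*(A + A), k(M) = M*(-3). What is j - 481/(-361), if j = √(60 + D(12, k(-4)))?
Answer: 481/361 + √5717/3 ≈ 26.536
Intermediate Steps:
k(M) = -3*M
D(o, A) = -7/9 + 4*A² (D(o, A) = -7/9 + (A + A)*(A + A) = -7/9 + (2*A)*(2*A) = -7/9 + 4*A²)
j = √5717/3 (j = √(60 + (-7/9 + 4*(-3*(-4))²)) = √(60 + (-7/9 + 4*12²)) = √(60 + (-7/9 + 4*144)) = √(60 + (-7/9 + 576)) = √(60 + 5177/9) = √(5717/9) = √5717/3 ≈ 25.204)
j - 481/(-361) = √5717/3 - 481/(-361) = √5717/3 - 481*(-1)/361 = √5717/3 - 1*(-481/361) = √5717/3 + 481/361 = 481/361 + √5717/3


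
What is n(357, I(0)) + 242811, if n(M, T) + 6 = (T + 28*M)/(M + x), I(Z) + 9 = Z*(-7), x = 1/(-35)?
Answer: 3033955215/12494 ≈ 2.4283e+5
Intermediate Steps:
x = -1/35 ≈ -0.028571
I(Z) = -9 - 7*Z (I(Z) = -9 + Z*(-7) = -9 - 7*Z)
n(M, T) = -6 + (T + 28*M)/(-1/35 + M) (n(M, T) = -6 + (T + 28*M)/(M - 1/35) = -6 + (T + 28*M)/(-1/35 + M))
n(357, I(0)) + 242811 = (6 + 35*(-9 - 7*0) + 770*357)/(-1 + 35*357) + 242811 = (6 + 35*(-9 + 0) + 274890)/(-1 + 12495) + 242811 = (6 + 35*(-9) + 274890)/12494 + 242811 = (6 - 315 + 274890)/12494 + 242811 = (1/12494)*274581 + 242811 = 274581/12494 + 242811 = 3033955215/12494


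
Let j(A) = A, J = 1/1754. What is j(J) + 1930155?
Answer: 3385491871/1754 ≈ 1.9302e+6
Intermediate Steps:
J = 1/1754 ≈ 0.00057013
j(J) + 1930155 = 1/1754 + 1930155 = 3385491871/1754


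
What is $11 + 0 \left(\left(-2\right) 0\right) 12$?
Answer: $11$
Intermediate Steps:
$11 + 0 \left(\left(-2\right) 0\right) 12 = 11 + 0 \cdot 0 \cdot 12 = 11 + 0 \cdot 12 = 11 + 0 = 11$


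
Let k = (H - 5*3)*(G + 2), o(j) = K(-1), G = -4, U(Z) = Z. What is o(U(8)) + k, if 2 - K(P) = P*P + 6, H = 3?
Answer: 19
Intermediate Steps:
K(P) = -4 - P² (K(P) = 2 - (P*P + 6) = 2 - (P² + 6) = 2 - (6 + P²) = 2 + (-6 - P²) = -4 - P²)
o(j) = -5 (o(j) = -4 - 1*(-1)² = -4 - 1*1 = -4 - 1 = -5)
k = 24 (k = (3 - 5*3)*(-4 + 2) = (3 - 15)*(-2) = -12*(-2) = 24)
o(U(8)) + k = -5 + 24 = 19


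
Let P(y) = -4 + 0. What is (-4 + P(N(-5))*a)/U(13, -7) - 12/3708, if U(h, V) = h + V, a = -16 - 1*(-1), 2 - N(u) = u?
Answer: 961/103 ≈ 9.3301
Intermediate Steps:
N(u) = 2 - u
a = -15 (a = -16 + 1 = -15)
P(y) = -4
U(h, V) = V + h
(-4 + P(N(-5))*a)/U(13, -7) - 12/3708 = (-4 - 4*(-15))/(-7 + 13) - 12/3708 = (-4 + 60)/6 - 12*1/3708 = 56*(⅙) - 1/309 = 28/3 - 1/309 = 961/103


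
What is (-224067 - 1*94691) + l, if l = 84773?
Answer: -233985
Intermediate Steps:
(-224067 - 1*94691) + l = (-224067 - 1*94691) + 84773 = (-224067 - 94691) + 84773 = -318758 + 84773 = -233985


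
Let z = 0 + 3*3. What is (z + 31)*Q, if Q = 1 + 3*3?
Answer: 400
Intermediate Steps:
z = 9 (z = 0 + 9 = 9)
Q = 10 (Q = 1 + 9 = 10)
(z + 31)*Q = (9 + 31)*10 = 40*10 = 400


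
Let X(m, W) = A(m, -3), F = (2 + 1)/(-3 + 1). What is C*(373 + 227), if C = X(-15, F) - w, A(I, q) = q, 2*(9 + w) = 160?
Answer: -44400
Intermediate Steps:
w = 71 (w = -9 + (½)*160 = -9 + 80 = 71)
F = -3/2 (F = 3/(-2) = 3*(-½) = -3/2 ≈ -1.5000)
X(m, W) = -3
C = -74 (C = -3 - 1*71 = -3 - 71 = -74)
C*(373 + 227) = -74*(373 + 227) = -74*600 = -44400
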